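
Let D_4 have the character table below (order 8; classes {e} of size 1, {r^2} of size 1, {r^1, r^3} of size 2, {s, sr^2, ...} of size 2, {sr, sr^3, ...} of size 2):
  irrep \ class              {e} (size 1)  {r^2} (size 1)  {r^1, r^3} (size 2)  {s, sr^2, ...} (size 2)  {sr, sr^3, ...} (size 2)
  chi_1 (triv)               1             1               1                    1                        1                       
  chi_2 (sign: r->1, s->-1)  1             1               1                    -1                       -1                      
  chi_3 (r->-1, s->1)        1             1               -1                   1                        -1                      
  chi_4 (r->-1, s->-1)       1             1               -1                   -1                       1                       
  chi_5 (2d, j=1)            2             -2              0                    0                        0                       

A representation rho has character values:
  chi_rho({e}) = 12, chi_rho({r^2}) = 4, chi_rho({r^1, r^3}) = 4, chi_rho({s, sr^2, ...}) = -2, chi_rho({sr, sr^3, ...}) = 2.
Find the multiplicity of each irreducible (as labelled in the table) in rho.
Multiplicities: chi_1: 3, chi_2: 3, chi_3: 0, chi_4: 2, chi_5: 2.

Reasoning: Use <chi_rho, chi> = (1/|G|) sum_C |C| * chi_rho(C) * conj(chi(C)) with |G| = 8 for each irreducible chi in the table:
  <chi_rho, chi_1> = (1/8)[1*(12)*conj(1) + 1*(4)*conj(1) + 2*(4)*conj(1) + 2*(-2)*conj(1) + 2*(2)*conj(1)]
      = (1/8)[(12) + (4) + (8) + (-4) + (4)] = 24/8 = 3
  <chi_rho, chi_2> = (1/8)[1*(12)*conj(1) + 1*(4)*conj(1) + 2*(4)*conj(1) + 2*(-2)*conj(-1) + 2*(2)*conj(-1)]
      = (1/8)[(12) + (4) + (8) + (4) + (-4)] = 24/8 = 3
  <chi_rho, chi_3> = (1/8)[1*(12)*conj(1) + 1*(4)*conj(1) + 2*(4)*conj(-1) + 2*(-2)*conj(1) + 2*(2)*conj(-1)]
      = (1/8)[(12) + (4) + (-8) + (-4) + (-4)] = 0/8 = 0
  <chi_rho, chi_4> = (1/8)[1*(12)*conj(1) + 1*(4)*conj(1) + 2*(4)*conj(-1) + 2*(-2)*conj(-1) + 2*(2)*conj(1)]
      = (1/8)[(12) + (4) + (-8) + (4) + (4)] = 16/8 = 2
  <chi_rho, chi_5> = (1/8)[1*(12)*conj(2) + 1*(4)*conj(-2) + 2*(4)*conj(0) + 2*(-2)*conj(0) + 2*(2)*conj(0)]
      = (1/8)[(24) + (-8) + (0) + (0) + (0)] = 16/8 = 2
Dimension check: dim(rho) = sum (mult * dim) = 3*1 + 3*1 + 0*1 + 2*1 + 2*2 = 12 = chi_rho(e) = 12.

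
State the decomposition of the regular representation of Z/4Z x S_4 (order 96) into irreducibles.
Each irreducible V_i of dimension d_i appears with multiplicity d_i, i.e. rho_reg = (direct sum over all irreducibles V_i) d_i V_i. The irreducible dimensions for Z/4Z x S_4 are 1, 1, 1, 1, 1, 1, 1, 1, 2, 2, 2, 2, 3, 3, 3, 3, 3, 3, 3, 3: 8 irreducibles of dimension 1, each with multiplicity 1; 4 irreducibles of dimension 2, each with multiplicity 2; 8 irreducibles of dimension 3, each with multiplicity 3. Total dimension 8*1*1 + 4*2*2 + 8*3*3 = 96 = |G|.

Proof sketch: General theorem: in the regular representation of a finite group G, each irreducible appears with multiplicity equal to its dimension. Check: dim(rho_reg) = sum d_i^2 = 1 + 1 + 1 + 1 + 1 + 1 + 1 + 1 + 4 + 4 + 4 + 4 + 9 + 9 + 9 + 9 + 9 + 9 + 9 + 9 = 96 = |G|.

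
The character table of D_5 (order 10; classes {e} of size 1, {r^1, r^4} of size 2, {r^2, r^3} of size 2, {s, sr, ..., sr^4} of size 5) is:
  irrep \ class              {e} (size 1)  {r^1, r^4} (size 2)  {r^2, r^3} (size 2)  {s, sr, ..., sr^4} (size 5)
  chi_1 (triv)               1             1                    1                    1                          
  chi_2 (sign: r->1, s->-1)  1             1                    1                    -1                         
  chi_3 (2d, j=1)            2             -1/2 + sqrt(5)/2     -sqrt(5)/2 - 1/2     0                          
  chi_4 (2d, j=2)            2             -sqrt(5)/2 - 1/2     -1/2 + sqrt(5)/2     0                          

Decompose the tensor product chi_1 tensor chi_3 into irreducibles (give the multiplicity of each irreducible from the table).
chi_1 tensor chi_3 = chi_3 (all other irreducibles have multiplicity 0).

Explanation: The character of a tensor product is the pointwise product (chi_1 * chi_3)(C) = chi_1(C) * chi_3(C):
  {e}: (1)*(2), {r^1, r^4}: (1)*(-1/2 + sqrt(5)/2), {r^2, r^3}: (1)*(-sqrt(5)/2 - 1/2), {s, sr, ..., sr^4}: (1)*(0)
so (chi_1 * chi_3) takes values
  {e} -> 2, {r^1, r^4} -> -1/2 + sqrt(5)/2, {r^2, r^3} -> -sqrt(5)/2 - 1/2, {s, sr, ..., sr^4} -> 0.
Now take the inner product of this character with each irreducible chi from the table, <chi_1*chi_3, chi> = (1/10) sum_C |C| (chi_1*chi_3)(C) conj(chi(C)):
  <chi_1*chi_3, chi_1> = (1/10)[1*(2)*conj(1) + 2*(-1/2 + sqrt(5)/2)*conj(1) + 2*(-sqrt(5)/2 - 1/2)*conj(1) + 5*(0)*conj(1)]
      = (1/10)[(2) + (-1 + sqrt(5)) + (-sqrt(5) - 1) + (0)] = 0/10 = 0
  <chi_1*chi_3, chi_2> = (1/10)[1*(2)*conj(1) + 2*(-1/2 + sqrt(5)/2)*conj(1) + 2*(-sqrt(5)/2 - 1/2)*conj(1) + 5*(0)*conj(-1)]
      = (1/10)[(2) + (-1 + sqrt(5)) + (-sqrt(5) - 1) + (0)] = 0/10 = 0
  <chi_1*chi_3, chi_3> = (1/10)[1*(2)*conj(2) + 2*(-1/2 + sqrt(5)/2)*conj(-1/2 + sqrt(5)/2) + 2*(-sqrt(5)/2 - 1/2)*conj(-sqrt(5)/2 - 1/2) + 5*(0)*conj(0)]
      = (1/10)[(4) + (3 - sqrt(5)) + (sqrt(5) + 3) + (0)] = 10/10 = 1
  <chi_1*chi_3, chi_4> = (1/10)[1*(2)*conj(2) + 2*(-1/2 + sqrt(5)/2)*conj(-sqrt(5)/2 - 1/2) + 2*(-sqrt(5)/2 - 1/2)*conj(-1/2 + sqrt(5)/2) + 5*(0)*conj(0)]
      = (1/10)[(4) + (-2) + (-2) + (0)] = 0/10 = 0
Hence the multiplicities are chi_3: 1. Dimension check: dim(chi_1)*dim(chi_3) = 1*2 = 2 and sum (mult * dim) = 1*2 = 2.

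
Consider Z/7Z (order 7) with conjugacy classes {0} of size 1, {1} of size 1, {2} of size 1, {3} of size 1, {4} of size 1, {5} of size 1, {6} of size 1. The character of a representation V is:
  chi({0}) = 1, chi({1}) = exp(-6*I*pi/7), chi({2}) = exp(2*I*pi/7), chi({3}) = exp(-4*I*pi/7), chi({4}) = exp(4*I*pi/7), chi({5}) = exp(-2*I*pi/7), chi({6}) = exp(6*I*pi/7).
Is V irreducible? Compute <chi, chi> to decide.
Irreducible: <chi, chi> = 1.

Derivation: <chi, chi> = (1/|G|) sum_C |C| * |chi(C)|^2 = (1/7)[1*|1|^2 + 1*|exp(-6*I*pi/7)|^2 + 1*|exp(2*I*pi/7)|^2 + 1*|exp(-4*I*pi/7)|^2 + 1*|exp(4*I*pi/7)|^2 + 1*|exp(-2*I*pi/7)|^2 + 1*|exp(6*I*pi/7)|^2]
  = (1/7)[(1) + (1) + (1) + (1) + (1) + (1) + (1)] = 7/7 = 1.
(Exp terms are combined using exp(i*s)*conj(exp(i*t)) = exp(i*(s-t)), and sums of them are collapsed using the identity that for every m > 1 the m distinct m-th roots of unity sum to 0, e.g. 1 + exp(2*I*pi/3) + exp(-2*I*pi/3) = 0.)
A character is irreducible iff <chi, chi> = 1, so this representation is irreducible.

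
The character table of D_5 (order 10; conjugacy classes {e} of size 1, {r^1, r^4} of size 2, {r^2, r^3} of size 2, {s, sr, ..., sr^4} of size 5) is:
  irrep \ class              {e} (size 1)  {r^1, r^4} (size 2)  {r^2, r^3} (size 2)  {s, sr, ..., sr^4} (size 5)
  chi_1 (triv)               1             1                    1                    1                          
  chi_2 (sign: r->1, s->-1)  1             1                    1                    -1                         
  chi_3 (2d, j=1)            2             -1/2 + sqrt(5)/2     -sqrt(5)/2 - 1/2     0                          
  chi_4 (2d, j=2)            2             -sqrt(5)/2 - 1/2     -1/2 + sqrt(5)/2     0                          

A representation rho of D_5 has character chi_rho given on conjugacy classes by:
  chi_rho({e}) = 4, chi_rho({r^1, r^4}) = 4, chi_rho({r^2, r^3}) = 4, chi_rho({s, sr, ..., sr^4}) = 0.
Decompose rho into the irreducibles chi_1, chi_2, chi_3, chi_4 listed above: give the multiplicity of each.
Multiplicities: chi_1: 2, chi_2: 2, chi_3: 0, chi_4: 0.

Reasoning: Use <chi_rho, chi> = (1/|G|) sum_C |C| * chi_rho(C) * conj(chi(C)) with |G| = 10 for each irreducible chi in the table:
  <chi_rho, chi_1> = (1/10)[1*(4)*conj(1) + 2*(4)*conj(1) + 2*(4)*conj(1) + 5*(0)*conj(1)]
      = (1/10)[(4) + (8) + (8) + (0)] = 20/10 = 2
  <chi_rho, chi_2> = (1/10)[1*(4)*conj(1) + 2*(4)*conj(1) + 2*(4)*conj(1) + 5*(0)*conj(-1)]
      = (1/10)[(4) + (8) + (8) + (0)] = 20/10 = 2
  <chi_rho, chi_3> = (1/10)[1*(4)*conj(2) + 2*(4)*conj(-1/2 + sqrt(5)/2) + 2*(4)*conj(-sqrt(5)/2 - 1/2) + 5*(0)*conj(0)]
      = (1/10)[(8) + (-4 + 4*sqrt(5)) + (-4*sqrt(5) - 4) + (0)] = 0/10 = 0
  <chi_rho, chi_4> = (1/10)[1*(4)*conj(2) + 2*(4)*conj(-sqrt(5)/2 - 1/2) + 2*(4)*conj(-1/2 + sqrt(5)/2) + 5*(0)*conj(0)]
      = (1/10)[(8) + (-4*sqrt(5) - 4) + (-4 + 4*sqrt(5)) + (0)] = 0/10 = 0
Dimension check: dim(rho) = sum (mult * dim) = 2*1 + 2*1 + 0*2 + 0*2 = 4 = chi_rho(e) = 4.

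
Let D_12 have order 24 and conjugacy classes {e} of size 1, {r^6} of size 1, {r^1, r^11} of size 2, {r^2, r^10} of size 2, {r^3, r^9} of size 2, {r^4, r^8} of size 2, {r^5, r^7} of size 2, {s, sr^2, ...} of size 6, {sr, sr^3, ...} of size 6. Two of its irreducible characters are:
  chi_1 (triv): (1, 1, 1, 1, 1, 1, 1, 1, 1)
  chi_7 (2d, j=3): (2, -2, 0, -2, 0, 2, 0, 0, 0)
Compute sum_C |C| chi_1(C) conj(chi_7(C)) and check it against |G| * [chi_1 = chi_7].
Sum = 0; so <chi_1, chi_7> = 0 (distinct irreducibles are orthogonal).

Reasoning: Compute term by term over conjugacy classes (|C| * chi_1(C) * conj(chi_7(C))):
  1*(1)*conj(2) + 1*(1)*conj(-2) + 2*(1)*conj(0) + 2*(1)*conj(-2) + 2*(1)*conj(0) + 2*(1)*conj(2) + 2*(1)*conj(0) + 6*(1)*conj(0) + 6*(1)*conj(0)
  = (2) + (-2) + (0) + (-4) + (0) + (4) + (0) + (0) + (0)
  = 0.
Dividing by |G| = 24 gives 0/24 = 0, matching the row-orthogonality relation <chi_1, chi_7> = [chi_1 = chi_7].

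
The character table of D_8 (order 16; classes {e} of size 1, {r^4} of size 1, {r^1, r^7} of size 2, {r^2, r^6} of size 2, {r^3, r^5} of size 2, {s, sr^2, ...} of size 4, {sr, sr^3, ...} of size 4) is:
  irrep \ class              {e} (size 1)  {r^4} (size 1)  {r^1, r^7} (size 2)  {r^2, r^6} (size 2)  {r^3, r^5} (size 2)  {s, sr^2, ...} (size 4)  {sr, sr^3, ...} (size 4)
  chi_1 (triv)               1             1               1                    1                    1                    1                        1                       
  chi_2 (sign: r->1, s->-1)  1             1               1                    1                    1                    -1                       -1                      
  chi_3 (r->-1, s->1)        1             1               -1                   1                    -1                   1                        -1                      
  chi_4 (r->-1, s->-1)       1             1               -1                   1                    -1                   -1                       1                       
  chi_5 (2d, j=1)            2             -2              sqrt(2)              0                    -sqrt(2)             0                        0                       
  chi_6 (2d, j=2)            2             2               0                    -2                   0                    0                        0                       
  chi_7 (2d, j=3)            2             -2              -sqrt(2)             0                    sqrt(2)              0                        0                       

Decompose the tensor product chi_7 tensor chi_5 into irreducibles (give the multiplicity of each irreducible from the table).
chi_7 tensor chi_5 = chi_3 + chi_4 + chi_6 (all other irreducibles have multiplicity 0).

Details: The character of a tensor product is the pointwise product (chi_7 * chi_5)(C) = chi_7(C) * chi_5(C):
  {e}: (2)*(2), {r^4}: (-2)*(-2), {r^1, r^7}: (-sqrt(2))*(sqrt(2)), {r^2, r^6}: (0)*(0), {r^3, r^5}: (sqrt(2))*(-sqrt(2)), {s, sr^2, ...}: (0)*(0), {sr, sr^3, ...}: (0)*(0)
so (chi_7 * chi_5) takes values
  {e} -> 4, {r^4} -> 4, {r^1, r^7} -> -2, {r^2, r^6} -> 0, {r^3, r^5} -> -2, {s, sr^2, ...} -> 0, {sr, sr^3, ...} -> 0.
Now take the inner product of this character with each irreducible chi from the table, <chi_7*chi_5, chi> = (1/16) sum_C |C| (chi_7*chi_5)(C) conj(chi(C)):
  <chi_7*chi_5, chi_1> = (1/16)[1*(4)*conj(1) + 1*(4)*conj(1) + 2*(-2)*conj(1) + 2*(0)*conj(1) + 2*(-2)*conj(1) + 4*(0)*conj(1) + 4*(0)*conj(1)]
      = (1/16)[(4) + (4) + (-4) + (0) + (-4) + (0) + (0)] = 0/16 = 0
  <chi_7*chi_5, chi_2> = (1/16)[1*(4)*conj(1) + 1*(4)*conj(1) + 2*(-2)*conj(1) + 2*(0)*conj(1) + 2*(-2)*conj(1) + 4*(0)*conj(-1) + 4*(0)*conj(-1)]
      = (1/16)[(4) + (4) + (-4) + (0) + (-4) + (0) + (0)] = 0/16 = 0
  <chi_7*chi_5, chi_3> = (1/16)[1*(4)*conj(1) + 1*(4)*conj(1) + 2*(-2)*conj(-1) + 2*(0)*conj(1) + 2*(-2)*conj(-1) + 4*(0)*conj(1) + 4*(0)*conj(-1)]
      = (1/16)[(4) + (4) + (4) + (0) + (4) + (0) + (0)] = 16/16 = 1
  <chi_7*chi_5, chi_4> = (1/16)[1*(4)*conj(1) + 1*(4)*conj(1) + 2*(-2)*conj(-1) + 2*(0)*conj(1) + 2*(-2)*conj(-1) + 4*(0)*conj(-1) + 4*(0)*conj(1)]
      = (1/16)[(4) + (4) + (4) + (0) + (4) + (0) + (0)] = 16/16 = 1
  <chi_7*chi_5, chi_5> = (1/16)[1*(4)*conj(2) + 1*(4)*conj(-2) + 2*(-2)*conj(sqrt(2)) + 2*(0)*conj(0) + 2*(-2)*conj(-sqrt(2)) + 4*(0)*conj(0) + 4*(0)*conj(0)]
      = (1/16)[(8) + (-8) + (-4*sqrt(2)) + (0) + (4*sqrt(2)) + (0) + (0)] = 0/16 = 0
  <chi_7*chi_5, chi_6> = (1/16)[1*(4)*conj(2) + 1*(4)*conj(2) + 2*(-2)*conj(0) + 2*(0)*conj(-2) + 2*(-2)*conj(0) + 4*(0)*conj(0) + 4*(0)*conj(0)]
      = (1/16)[(8) + (8) + (0) + (0) + (0) + (0) + (0)] = 16/16 = 1
  <chi_7*chi_5, chi_7> = (1/16)[1*(4)*conj(2) + 1*(4)*conj(-2) + 2*(-2)*conj(-sqrt(2)) + 2*(0)*conj(0) + 2*(-2)*conj(sqrt(2)) + 4*(0)*conj(0) + 4*(0)*conj(0)]
      = (1/16)[(8) + (-8) + (4*sqrt(2)) + (0) + (-4*sqrt(2)) + (0) + (0)] = 0/16 = 0
Hence the multiplicities are chi_3: 1, chi_4: 1, chi_6: 1. Dimension check: dim(chi_7)*dim(chi_5) = 2*2 = 4 and sum (mult * dim) = 1*1 + 1*1 + 1*2 = 4.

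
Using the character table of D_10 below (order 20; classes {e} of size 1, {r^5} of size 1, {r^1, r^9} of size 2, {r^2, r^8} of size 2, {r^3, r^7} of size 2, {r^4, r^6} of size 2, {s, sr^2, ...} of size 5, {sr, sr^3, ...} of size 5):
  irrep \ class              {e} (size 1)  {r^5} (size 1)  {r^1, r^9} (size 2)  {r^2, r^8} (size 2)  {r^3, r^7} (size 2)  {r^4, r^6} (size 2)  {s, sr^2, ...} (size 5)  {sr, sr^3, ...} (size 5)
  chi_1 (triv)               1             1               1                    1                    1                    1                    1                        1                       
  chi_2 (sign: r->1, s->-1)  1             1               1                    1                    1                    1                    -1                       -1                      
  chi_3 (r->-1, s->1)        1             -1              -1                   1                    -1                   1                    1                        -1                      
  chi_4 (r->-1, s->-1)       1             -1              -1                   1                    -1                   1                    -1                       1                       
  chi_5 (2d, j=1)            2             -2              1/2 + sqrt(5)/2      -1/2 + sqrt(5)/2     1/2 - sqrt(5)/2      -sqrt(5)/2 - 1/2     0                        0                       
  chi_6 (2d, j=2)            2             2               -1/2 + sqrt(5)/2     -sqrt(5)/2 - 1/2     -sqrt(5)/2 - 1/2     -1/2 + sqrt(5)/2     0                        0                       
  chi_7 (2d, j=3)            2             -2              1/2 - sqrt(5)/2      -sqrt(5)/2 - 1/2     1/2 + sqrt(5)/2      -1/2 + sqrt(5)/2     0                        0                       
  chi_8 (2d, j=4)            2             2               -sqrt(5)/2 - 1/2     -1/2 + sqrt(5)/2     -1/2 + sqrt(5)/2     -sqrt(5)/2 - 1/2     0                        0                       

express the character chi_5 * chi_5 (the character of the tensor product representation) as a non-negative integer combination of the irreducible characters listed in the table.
chi_5 tensor chi_5 = chi_1 + chi_2 + chi_6 (all other irreducibles have multiplicity 0).

Derivation: The character of a tensor product is the pointwise product (chi_5 * chi_5)(C) = chi_5(C) * chi_5(C):
  {e}: (2)*(2), {r^5}: (-2)*(-2), {r^1, r^9}: (1/2 + sqrt(5)/2)*(1/2 + sqrt(5)/2), {r^2, r^8}: (-1/2 + sqrt(5)/2)*(-1/2 + sqrt(5)/2), {r^3, r^7}: (1/2 - sqrt(5)/2)*(1/2 - sqrt(5)/2), {r^4, r^6}: (-sqrt(5)/2 - 1/2)*(-sqrt(5)/2 - 1/2), {s, sr^2, ...}: (0)*(0), {sr, sr^3, ...}: (0)*(0)
so (chi_5 * chi_5) takes values
  {e} -> 4, {r^5} -> 4, {r^1, r^9} -> sqrt(5)/2 + 3/2, {r^2, r^8} -> 3/2 - sqrt(5)/2, {r^3, r^7} -> 3/2 - sqrt(5)/2, {r^4, r^6} -> sqrt(5)/2 + 3/2, {s, sr^2, ...} -> 0, {sr, sr^3, ...} -> 0.
Now take the inner product of this character with each irreducible chi from the table, <chi_5*chi_5, chi> = (1/20) sum_C |C| (chi_5*chi_5)(C) conj(chi(C)):
  <chi_5*chi_5, chi_1> = (1/20)[1*(4)*conj(1) + 1*(4)*conj(1) + 2*(sqrt(5)/2 + 3/2)*conj(1) + 2*(3/2 - sqrt(5)/2)*conj(1) + 2*(3/2 - sqrt(5)/2)*conj(1) + 2*(sqrt(5)/2 + 3/2)*conj(1) + 5*(0)*conj(1) + 5*(0)*conj(1)]
      = (1/20)[(4) + (4) + (sqrt(5) + 3) + (3 - sqrt(5)) + (3 - sqrt(5)) + (sqrt(5) + 3) + (0) + (0)] = 20/20 = 1
  <chi_5*chi_5, chi_2> = (1/20)[1*(4)*conj(1) + 1*(4)*conj(1) + 2*(sqrt(5)/2 + 3/2)*conj(1) + 2*(3/2 - sqrt(5)/2)*conj(1) + 2*(3/2 - sqrt(5)/2)*conj(1) + 2*(sqrt(5)/2 + 3/2)*conj(1) + 5*(0)*conj(-1) + 5*(0)*conj(-1)]
      = (1/20)[(4) + (4) + (sqrt(5) + 3) + (3 - sqrt(5)) + (3 - sqrt(5)) + (sqrt(5) + 3) + (0) + (0)] = 20/20 = 1
  <chi_5*chi_5, chi_3> = (1/20)[1*(4)*conj(1) + 1*(4)*conj(-1) + 2*(sqrt(5)/2 + 3/2)*conj(-1) + 2*(3/2 - sqrt(5)/2)*conj(1) + 2*(3/2 - sqrt(5)/2)*conj(-1) + 2*(sqrt(5)/2 + 3/2)*conj(1) + 5*(0)*conj(1) + 5*(0)*conj(-1)]
      = (1/20)[(4) + (-4) + (-3 - sqrt(5)) + (3 - sqrt(5)) + (-3 + sqrt(5)) + (sqrt(5) + 3) + (0) + (0)] = 0/20 = 0
  <chi_5*chi_5, chi_4> = (1/20)[1*(4)*conj(1) + 1*(4)*conj(-1) + 2*(sqrt(5)/2 + 3/2)*conj(-1) + 2*(3/2 - sqrt(5)/2)*conj(1) + 2*(3/2 - sqrt(5)/2)*conj(-1) + 2*(sqrt(5)/2 + 3/2)*conj(1) + 5*(0)*conj(-1) + 5*(0)*conj(1)]
      = (1/20)[(4) + (-4) + (-3 - sqrt(5)) + (3 - sqrt(5)) + (-3 + sqrt(5)) + (sqrt(5) + 3) + (0) + (0)] = 0/20 = 0
  <chi_5*chi_5, chi_5> = (1/20)[1*(4)*conj(2) + 1*(4)*conj(-2) + 2*(sqrt(5)/2 + 3/2)*conj(1/2 + sqrt(5)/2) + 2*(3/2 - sqrt(5)/2)*conj(-1/2 + sqrt(5)/2) + 2*(3/2 - sqrt(5)/2)*conj(1/2 - sqrt(5)/2) + 2*(sqrt(5)/2 + 3/2)*conj(-sqrt(5)/2 - 1/2) + 5*(0)*conj(0) + 5*(0)*conj(0)]
      = (1/20)[(8) + (-8) + (4 + 2*sqrt(5)) + (-4 + 2*sqrt(5)) + (4 - 2*sqrt(5)) + (-2*sqrt(5) - 4) + (0) + (0)] = 0/20 = 0
  <chi_5*chi_5, chi_6> = (1/20)[1*(4)*conj(2) + 1*(4)*conj(2) + 2*(sqrt(5)/2 + 3/2)*conj(-1/2 + sqrt(5)/2) + 2*(3/2 - sqrt(5)/2)*conj(-sqrt(5)/2 - 1/2) + 2*(3/2 - sqrt(5)/2)*conj(-sqrt(5)/2 - 1/2) + 2*(sqrt(5)/2 + 3/2)*conj(-1/2 + sqrt(5)/2) + 5*(0)*conj(0) + 5*(0)*conj(0)]
      = (1/20)[(8) + (8) + (1 + sqrt(5)) + (1 - sqrt(5)) + (1 - sqrt(5)) + (1 + sqrt(5)) + (0) + (0)] = 20/20 = 1
  <chi_5*chi_5, chi_7> = (1/20)[1*(4)*conj(2) + 1*(4)*conj(-2) + 2*(sqrt(5)/2 + 3/2)*conj(1/2 - sqrt(5)/2) + 2*(3/2 - sqrt(5)/2)*conj(-sqrt(5)/2 - 1/2) + 2*(3/2 - sqrt(5)/2)*conj(1/2 + sqrt(5)/2) + 2*(sqrt(5)/2 + 3/2)*conj(-1/2 + sqrt(5)/2) + 5*(0)*conj(0) + 5*(0)*conj(0)]
      = (1/20)[(8) + (-8) + (-sqrt(5) - 1) + (1 - sqrt(5)) + (-1 + sqrt(5)) + (1 + sqrt(5)) + (0) + (0)] = 0/20 = 0
  <chi_5*chi_5, chi_8> = (1/20)[1*(4)*conj(2) + 1*(4)*conj(2) + 2*(sqrt(5)/2 + 3/2)*conj(-sqrt(5)/2 - 1/2) + 2*(3/2 - sqrt(5)/2)*conj(-1/2 + sqrt(5)/2) + 2*(3/2 - sqrt(5)/2)*conj(-1/2 + sqrt(5)/2) + 2*(sqrt(5)/2 + 3/2)*conj(-sqrt(5)/2 - 1/2) + 5*(0)*conj(0) + 5*(0)*conj(0)]
      = (1/20)[(8) + (8) + (-2*sqrt(5) - 4) + (-4 + 2*sqrt(5)) + (-4 + 2*sqrt(5)) + (-2*sqrt(5) - 4) + (0) + (0)] = 0/20 = 0
Hence the multiplicities are chi_1: 1, chi_2: 1, chi_6: 1. Dimension check: dim(chi_5)*dim(chi_5) = 2*2 = 4 and sum (mult * dim) = 1*1 + 1*1 + 1*2 = 4.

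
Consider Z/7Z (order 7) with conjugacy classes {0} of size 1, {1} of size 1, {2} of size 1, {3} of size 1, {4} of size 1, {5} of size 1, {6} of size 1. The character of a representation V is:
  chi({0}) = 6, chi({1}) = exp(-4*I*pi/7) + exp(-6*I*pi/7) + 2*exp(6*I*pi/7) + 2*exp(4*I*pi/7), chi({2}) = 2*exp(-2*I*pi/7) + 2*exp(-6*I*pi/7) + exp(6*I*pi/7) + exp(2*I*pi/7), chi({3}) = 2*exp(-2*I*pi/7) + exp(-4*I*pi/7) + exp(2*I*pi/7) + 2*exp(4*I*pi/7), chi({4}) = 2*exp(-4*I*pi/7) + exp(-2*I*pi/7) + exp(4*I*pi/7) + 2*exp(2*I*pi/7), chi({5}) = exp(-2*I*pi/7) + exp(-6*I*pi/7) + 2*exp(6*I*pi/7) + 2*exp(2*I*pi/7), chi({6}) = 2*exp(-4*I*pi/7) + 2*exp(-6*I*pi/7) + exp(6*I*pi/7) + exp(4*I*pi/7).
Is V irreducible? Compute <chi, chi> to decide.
Not irreducible (reducible): <chi, chi> = 10 > 1.

<chi, chi> = (1/|G|) sum_C |C| * |chi(C)|^2 = (1/7)[1*|6|^2 + 1*|exp(-4*I*pi/7) + exp(-6*I*pi/7) + 2*exp(6*I*pi/7) + 2*exp(4*I*pi/7)|^2 + 1*|2*exp(-2*I*pi/7) + 2*exp(-6*I*pi/7) + exp(6*I*pi/7) + exp(2*I*pi/7)|^2 + 1*|2*exp(-2*I*pi/7) + exp(-4*I*pi/7) + exp(2*I*pi/7) + 2*exp(4*I*pi/7)|^2 + 1*|2*exp(-4*I*pi/7) + exp(-2*I*pi/7) + exp(4*I*pi/7) + 2*exp(2*I*pi/7)|^2 + 1*|exp(-2*I*pi/7) + exp(-6*I*pi/7) + 2*exp(6*I*pi/7) + 2*exp(2*I*pi/7)|^2 + 1*|2*exp(-4*I*pi/7) + 2*exp(-6*I*pi/7) + exp(6*I*pi/7) + exp(4*I*pi/7)|^2]
  = (1/7)[(36) + (10 + 7*exp(-2*I*pi/7) + 4*exp(-4*I*pi/7) + 2*exp(-6*I*pi/7) + 2*exp(6*I*pi/7) + 4*exp(4*I*pi/7) + 7*exp(2*I*pi/7)) + (10 + 7*exp(-4*I*pi/7) + 4*exp(-6*I*pi/7) + 2*exp(-2*I*pi/7) + 2*exp(2*I*pi/7) + 4*exp(6*I*pi/7) + 7*exp(4*I*pi/7)) + (10 + 4*exp(-2*I*pi/7) + 7*exp(-6*I*pi/7) + 2*exp(-4*I*pi/7) + 2*exp(4*I*pi/7) + 7*exp(6*I*pi/7) + 4*exp(2*I*pi/7)) + (10 + 4*exp(-2*I*pi/7) + 7*exp(-6*I*pi/7) + 2*exp(-4*I*pi/7) + 2*exp(4*I*pi/7) + 7*exp(6*I*pi/7) + 4*exp(2*I*pi/7)) + (10 + 7*exp(-4*I*pi/7) + 4*exp(-6*I*pi/7) + 2*exp(-2*I*pi/7) + 2*exp(2*I*pi/7) + 4*exp(6*I*pi/7) + 7*exp(4*I*pi/7)) + (10 + 7*exp(-2*I*pi/7) + 4*exp(-4*I*pi/7) + 2*exp(-6*I*pi/7) + 2*exp(6*I*pi/7) + 4*exp(4*I*pi/7) + 7*exp(2*I*pi/7))] = 70/7 = 10.
(Exp terms are combined using exp(i*s)*conj(exp(i*t)) = exp(i*(s-t)), and sums of them are collapsed using the identity that for every m > 1 the m distinct m-th roots of unity sum to 0, e.g. 1 + exp(2*I*pi/3) + exp(-2*I*pi/3) = 0.)
A character is irreducible iff <chi, chi> = 1, so this representation is reducible.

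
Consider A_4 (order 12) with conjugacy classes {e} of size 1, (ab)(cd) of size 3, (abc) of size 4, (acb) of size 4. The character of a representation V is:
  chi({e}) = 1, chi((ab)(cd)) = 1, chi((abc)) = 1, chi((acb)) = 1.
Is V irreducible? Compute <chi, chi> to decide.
Irreducible: <chi, chi> = 1.

Proof sketch: <chi, chi> = (1/|G|) sum_C |C| * |chi(C)|^2 = (1/12)[1*|1|^2 + 3*|1|^2 + 4*|1|^2 + 4*|1|^2]
  = (1/12)[(1) + (3) + (4) + (4)] = 12/12 = 1.
(Exp terms are combined using exp(i*s)*conj(exp(i*t)) = exp(i*(s-t)), and sums of them are collapsed using the identity that for every m > 1 the m distinct m-th roots of unity sum to 0, e.g. 1 + exp(2*I*pi/3) + exp(-2*I*pi/3) = 0.)
A character is irreducible iff <chi, chi> = 1, so this representation is irreducible.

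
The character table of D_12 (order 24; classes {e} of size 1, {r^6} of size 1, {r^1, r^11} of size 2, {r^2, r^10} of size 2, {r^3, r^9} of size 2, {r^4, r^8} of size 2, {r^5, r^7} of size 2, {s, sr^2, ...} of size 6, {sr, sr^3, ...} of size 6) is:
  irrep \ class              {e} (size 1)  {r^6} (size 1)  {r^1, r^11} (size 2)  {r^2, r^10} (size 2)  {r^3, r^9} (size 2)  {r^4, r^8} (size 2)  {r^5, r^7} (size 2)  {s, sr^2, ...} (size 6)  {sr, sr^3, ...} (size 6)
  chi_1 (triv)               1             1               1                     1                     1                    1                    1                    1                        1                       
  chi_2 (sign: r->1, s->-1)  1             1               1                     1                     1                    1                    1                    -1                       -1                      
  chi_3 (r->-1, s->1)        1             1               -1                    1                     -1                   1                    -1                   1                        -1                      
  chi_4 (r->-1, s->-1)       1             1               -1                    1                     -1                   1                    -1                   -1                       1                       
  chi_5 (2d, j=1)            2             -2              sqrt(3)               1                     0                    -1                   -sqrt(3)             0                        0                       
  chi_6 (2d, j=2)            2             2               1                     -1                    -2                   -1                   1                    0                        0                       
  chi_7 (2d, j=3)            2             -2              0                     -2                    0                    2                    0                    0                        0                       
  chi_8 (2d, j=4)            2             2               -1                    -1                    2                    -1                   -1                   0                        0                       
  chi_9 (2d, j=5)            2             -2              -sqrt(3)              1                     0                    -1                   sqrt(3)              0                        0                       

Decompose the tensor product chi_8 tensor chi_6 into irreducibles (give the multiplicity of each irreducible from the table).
chi_8 tensor chi_6 = chi_3 + chi_4 + chi_6 (all other irreducibles have multiplicity 0).

Details: The character of a tensor product is the pointwise product (chi_8 * chi_6)(C) = chi_8(C) * chi_6(C):
  {e}: (2)*(2), {r^6}: (2)*(2), {r^1, r^11}: (-1)*(1), {r^2, r^10}: (-1)*(-1), {r^3, r^9}: (2)*(-2), {r^4, r^8}: (-1)*(-1), {r^5, r^7}: (-1)*(1), {s, sr^2, ...}: (0)*(0), {sr, sr^3, ...}: (0)*(0)
so (chi_8 * chi_6) takes values
  {e} -> 4, {r^6} -> 4, {r^1, r^11} -> -1, {r^2, r^10} -> 1, {r^3, r^9} -> -4, {r^4, r^8} -> 1, {r^5, r^7} -> -1, {s, sr^2, ...} -> 0, {sr, sr^3, ...} -> 0.
Now take the inner product of this character with each irreducible chi from the table, <chi_8*chi_6, chi> = (1/24) sum_C |C| (chi_8*chi_6)(C) conj(chi(C)):
  <chi_8*chi_6, chi_1> = (1/24)[1*(4)*conj(1) + 1*(4)*conj(1) + 2*(-1)*conj(1) + 2*(1)*conj(1) + 2*(-4)*conj(1) + 2*(1)*conj(1) + 2*(-1)*conj(1) + 6*(0)*conj(1) + 6*(0)*conj(1)]
      = (1/24)[(4) + (4) + (-2) + (2) + (-8) + (2) + (-2) + (0) + (0)] = 0/24 = 0
  <chi_8*chi_6, chi_2> = (1/24)[1*(4)*conj(1) + 1*(4)*conj(1) + 2*(-1)*conj(1) + 2*(1)*conj(1) + 2*(-4)*conj(1) + 2*(1)*conj(1) + 2*(-1)*conj(1) + 6*(0)*conj(-1) + 6*(0)*conj(-1)]
      = (1/24)[(4) + (4) + (-2) + (2) + (-8) + (2) + (-2) + (0) + (0)] = 0/24 = 0
  <chi_8*chi_6, chi_3> = (1/24)[1*(4)*conj(1) + 1*(4)*conj(1) + 2*(-1)*conj(-1) + 2*(1)*conj(1) + 2*(-4)*conj(-1) + 2*(1)*conj(1) + 2*(-1)*conj(-1) + 6*(0)*conj(1) + 6*(0)*conj(-1)]
      = (1/24)[(4) + (4) + (2) + (2) + (8) + (2) + (2) + (0) + (0)] = 24/24 = 1
  <chi_8*chi_6, chi_4> = (1/24)[1*(4)*conj(1) + 1*(4)*conj(1) + 2*(-1)*conj(-1) + 2*(1)*conj(1) + 2*(-4)*conj(-1) + 2*(1)*conj(1) + 2*(-1)*conj(-1) + 6*(0)*conj(-1) + 6*(0)*conj(1)]
      = (1/24)[(4) + (4) + (2) + (2) + (8) + (2) + (2) + (0) + (0)] = 24/24 = 1
  <chi_8*chi_6, chi_5> = (1/24)[1*(4)*conj(2) + 1*(4)*conj(-2) + 2*(-1)*conj(sqrt(3)) + 2*(1)*conj(1) + 2*(-4)*conj(0) + 2*(1)*conj(-1) + 2*(-1)*conj(-sqrt(3)) + 6*(0)*conj(0) + 6*(0)*conj(0)]
      = (1/24)[(8) + (-8) + (-2*sqrt(3)) + (2) + (0) + (-2) + (2*sqrt(3)) + (0) + (0)] = 0/24 = 0
  <chi_8*chi_6, chi_6> = (1/24)[1*(4)*conj(2) + 1*(4)*conj(2) + 2*(-1)*conj(1) + 2*(1)*conj(-1) + 2*(-4)*conj(-2) + 2*(1)*conj(-1) + 2*(-1)*conj(1) + 6*(0)*conj(0) + 6*(0)*conj(0)]
      = (1/24)[(8) + (8) + (-2) + (-2) + (16) + (-2) + (-2) + (0) + (0)] = 24/24 = 1
  <chi_8*chi_6, chi_7> = (1/24)[1*(4)*conj(2) + 1*(4)*conj(-2) + 2*(-1)*conj(0) + 2*(1)*conj(-2) + 2*(-4)*conj(0) + 2*(1)*conj(2) + 2*(-1)*conj(0) + 6*(0)*conj(0) + 6*(0)*conj(0)]
      = (1/24)[(8) + (-8) + (0) + (-4) + (0) + (4) + (0) + (0) + (0)] = 0/24 = 0
  <chi_8*chi_6, chi_8> = (1/24)[1*(4)*conj(2) + 1*(4)*conj(2) + 2*(-1)*conj(-1) + 2*(1)*conj(-1) + 2*(-4)*conj(2) + 2*(1)*conj(-1) + 2*(-1)*conj(-1) + 6*(0)*conj(0) + 6*(0)*conj(0)]
      = (1/24)[(8) + (8) + (2) + (-2) + (-16) + (-2) + (2) + (0) + (0)] = 0/24 = 0
  <chi_8*chi_6, chi_9> = (1/24)[1*(4)*conj(2) + 1*(4)*conj(-2) + 2*(-1)*conj(-sqrt(3)) + 2*(1)*conj(1) + 2*(-4)*conj(0) + 2*(1)*conj(-1) + 2*(-1)*conj(sqrt(3)) + 6*(0)*conj(0) + 6*(0)*conj(0)]
      = (1/24)[(8) + (-8) + (2*sqrt(3)) + (2) + (0) + (-2) + (-2*sqrt(3)) + (0) + (0)] = 0/24 = 0
Hence the multiplicities are chi_3: 1, chi_4: 1, chi_6: 1. Dimension check: dim(chi_8)*dim(chi_6) = 2*2 = 4 and sum (mult * dim) = 1*1 + 1*1 + 1*2 = 4.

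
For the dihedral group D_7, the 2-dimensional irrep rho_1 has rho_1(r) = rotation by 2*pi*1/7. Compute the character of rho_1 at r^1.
chi_{rho_1}(r^1) = 2*cos(2*pi*1*1/7) = 2*cos(2*pi/7)

Proof sketch: rho_1(r^1) is rotation by angle 2*pi*1*1/7, whose trace is 2*cos(2*pi*1*1/7) = 2*cos(2*pi/7).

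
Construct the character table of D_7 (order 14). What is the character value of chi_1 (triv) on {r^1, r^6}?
Conjugacy classes: {e} of size 1, {r^1, r^6} of size 2, {r^2, r^5} of size 2, {r^3, r^4} of size 2, {s, sr, ..., sr^6} of size 7.
Character table:
  irrep \ class              {e} (size 1)  {r^1, r^6} (size 2)  {r^2, r^5} (size 2)  {r^3, r^4} (size 2)  {s, sr, ..., sr^6} (size 7)
  chi_1 (triv)               1             1                    1                    1                    1                          
  chi_2 (sign: r->1, s->-1)  1             1                    1                    1                    -1                         
  chi_3 (2d, j=1)            2             2*cos(2*pi/7)        -2*cos(3*pi/7)       -2*cos(pi/7)         0                          
  chi_4 (2d, j=2)            2             -2*cos(3*pi/7)       -2*cos(pi/7)         2*cos(2*pi/7)        0                          
  chi_5 (2d, j=3)            2             -2*cos(pi/7)         2*cos(2*pi/7)        -2*cos(3*pi/7)       0                          

Spot check: chi_1 (triv) on {r^1, r^6} = 1.

Working: D_7 has order 2*7 = 14 with 5 conjugacy classes, hence 5 irreducibles. Sum of squared dims 1 + 1 + 4 + 4 + 4 = 14 = |G|. Linear characters come from the abelianisation; the 2-dimensional irreps have character r^k -> 2*cos(2*pi*j*k/7), reflections -> 0.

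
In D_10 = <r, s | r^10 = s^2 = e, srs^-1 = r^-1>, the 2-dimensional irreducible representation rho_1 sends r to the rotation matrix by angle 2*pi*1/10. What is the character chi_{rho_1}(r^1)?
chi_{rho_1}(r^1) = 2*cos(2*pi*1*1/10) = 1/2 + sqrt(5)/2

Details: rho_1(r^1) is rotation by angle 2*pi*1*1/10, whose trace is 2*cos(2*pi*1*1/10) = 1/2 + sqrt(5)/2.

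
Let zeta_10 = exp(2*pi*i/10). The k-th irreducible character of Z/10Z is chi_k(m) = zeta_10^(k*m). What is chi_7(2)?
chi_7(2) = zeta_10^14 = exp(4*I*pi/5)

Derivation: chi_7(2) = zeta_10^(7*2) = zeta_10^14. Since zeta_10^10 = 1, this equals zeta_10^4 = exp(2*pi*i*4/10) = exp(4*I*pi/5).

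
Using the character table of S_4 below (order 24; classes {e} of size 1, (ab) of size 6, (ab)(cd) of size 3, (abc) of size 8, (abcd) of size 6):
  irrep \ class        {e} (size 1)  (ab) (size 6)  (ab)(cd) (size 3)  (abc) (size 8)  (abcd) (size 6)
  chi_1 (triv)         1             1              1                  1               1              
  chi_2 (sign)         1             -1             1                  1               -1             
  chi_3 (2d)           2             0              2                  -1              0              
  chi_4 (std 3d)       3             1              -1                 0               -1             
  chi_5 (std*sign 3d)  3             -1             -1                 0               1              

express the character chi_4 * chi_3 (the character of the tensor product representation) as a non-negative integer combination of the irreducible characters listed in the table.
chi_4 tensor chi_3 = chi_4 + chi_5 (all other irreducibles have multiplicity 0).

Why: The character of a tensor product is the pointwise product (chi_4 * chi_3)(C) = chi_4(C) * chi_3(C):
  {e}: (3)*(2), (ab): (1)*(0), (ab)(cd): (-1)*(2), (abc): (0)*(-1), (abcd): (-1)*(0)
so (chi_4 * chi_3) takes values
  {e} -> 6, (ab) -> 0, (ab)(cd) -> -2, (abc) -> 0, (abcd) -> 0.
Now take the inner product of this character with each irreducible chi from the table, <chi_4*chi_3, chi> = (1/24) sum_C |C| (chi_4*chi_3)(C) conj(chi(C)):
  <chi_4*chi_3, chi_1> = (1/24)[1*(6)*conj(1) + 6*(0)*conj(1) + 3*(-2)*conj(1) + 8*(0)*conj(1) + 6*(0)*conj(1)]
      = (1/24)[(6) + (0) + (-6) + (0) + (0)] = 0/24 = 0
  <chi_4*chi_3, chi_2> = (1/24)[1*(6)*conj(1) + 6*(0)*conj(-1) + 3*(-2)*conj(1) + 8*(0)*conj(1) + 6*(0)*conj(-1)]
      = (1/24)[(6) + (0) + (-6) + (0) + (0)] = 0/24 = 0
  <chi_4*chi_3, chi_3> = (1/24)[1*(6)*conj(2) + 6*(0)*conj(0) + 3*(-2)*conj(2) + 8*(0)*conj(-1) + 6*(0)*conj(0)]
      = (1/24)[(12) + (0) + (-12) + (0) + (0)] = 0/24 = 0
  <chi_4*chi_3, chi_4> = (1/24)[1*(6)*conj(3) + 6*(0)*conj(1) + 3*(-2)*conj(-1) + 8*(0)*conj(0) + 6*(0)*conj(-1)]
      = (1/24)[(18) + (0) + (6) + (0) + (0)] = 24/24 = 1
  <chi_4*chi_3, chi_5> = (1/24)[1*(6)*conj(3) + 6*(0)*conj(-1) + 3*(-2)*conj(-1) + 8*(0)*conj(0) + 6*(0)*conj(1)]
      = (1/24)[(18) + (0) + (6) + (0) + (0)] = 24/24 = 1
Hence the multiplicities are chi_4: 1, chi_5: 1. Dimension check: dim(chi_4)*dim(chi_3) = 3*2 = 6 and sum (mult * dim) = 1*3 + 1*3 = 6.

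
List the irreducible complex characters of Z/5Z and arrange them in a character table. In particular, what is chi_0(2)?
Character table of Z/5Z (irreps indexed chi_0,...,chi_4 with chi_k(m) = zeta_5^(k*m), zeta_5 = exp(2*pi*i/5)):
  irrep \ class  {0} (size 1)  {1} (size 1)    {2} (size 1)    {3} (size 1)    {4} (size 1)  
  chi_0          1             1               1               1               1             
  chi_1          1             exp(2*I*pi/5)   exp(4*I*pi/5)   exp(-4*I*pi/5)  exp(-2*I*pi/5)
  chi_2          1             exp(4*I*pi/5)   exp(-2*I*pi/5)  exp(2*I*pi/5)   exp(-4*I*pi/5)
  chi_3          1             exp(-4*I*pi/5)  exp(2*I*pi/5)   exp(-2*I*pi/5)  exp(4*I*pi/5) 
  chi_4          1             exp(-2*I*pi/5)  exp(-4*I*pi/5)  exp(4*I*pi/5)   exp(2*I*pi/5) 

Spot check: chi_0(2) = zeta_5^(0*2) = zeta_5^0 = 1.

Z/5Z is abelian, so all 5 irreducible complex representations are 1-dimensional. They are given by chi_k(m) = zeta_5^(k*m) for k = 0,...,4. Row orthogonality: sum_m chi_k(m) conj(chi_l(m)) = 5 * [k = l].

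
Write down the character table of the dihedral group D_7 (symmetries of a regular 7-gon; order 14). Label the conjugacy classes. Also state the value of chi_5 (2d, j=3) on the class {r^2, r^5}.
Conjugacy classes: {e} of size 1, {r^1, r^6} of size 2, {r^2, r^5} of size 2, {r^3, r^4} of size 2, {s, sr, ..., sr^6} of size 7.
Character table:
  irrep \ class              {e} (size 1)  {r^1, r^6} (size 2)  {r^2, r^5} (size 2)  {r^3, r^4} (size 2)  {s, sr, ..., sr^6} (size 7)
  chi_1 (triv)               1             1                    1                    1                    1                          
  chi_2 (sign: r->1, s->-1)  1             1                    1                    1                    -1                         
  chi_3 (2d, j=1)            2             2*cos(2*pi/7)        -2*cos(3*pi/7)       -2*cos(pi/7)         0                          
  chi_4 (2d, j=2)            2             -2*cos(3*pi/7)       -2*cos(pi/7)         2*cos(2*pi/7)        0                          
  chi_5 (2d, j=3)            2             -2*cos(pi/7)         2*cos(2*pi/7)        -2*cos(3*pi/7)       0                          

Spot check: chi_5 (2d, j=3) on {r^2, r^5} = 2*cos(2*pi/7).

Solution. D_7 has order 2*7 = 14 with 5 conjugacy classes, hence 5 irreducibles. Sum of squared dims 1 + 1 + 4 + 4 + 4 = 14 = |G|. Linear characters come from the abelianisation; the 2-dimensional irreps have character r^k -> 2*cos(2*pi*j*k/7), reflections -> 0.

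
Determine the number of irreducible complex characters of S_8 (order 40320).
22

Reasoning: The number of irreducible complex representations of a finite group equals its number of conjugacy classes. Conjugacy classes in S_8 correspond to cycle types, i.e. partitions of 8; there are p(8) = 22 of them, so S_8 (order 40320) has exactly 22 irreducible complex representations.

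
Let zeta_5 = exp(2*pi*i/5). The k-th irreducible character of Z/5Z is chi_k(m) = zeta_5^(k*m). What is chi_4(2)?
chi_4(2) = zeta_5^8 = exp(-4*I*pi/5)

Argument: chi_4(2) = zeta_5^(4*2) = zeta_5^8. Since zeta_5^5 = 1, this equals zeta_5^3 = exp(2*pi*i*3/5) = exp(-4*I*pi/5).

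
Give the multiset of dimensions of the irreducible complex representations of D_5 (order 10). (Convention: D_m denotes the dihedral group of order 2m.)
Dimensions: 1, 1, 2, 2

Proof sketch: There are 4 irreducibles (= number of conjugacy classes). Their dimensions d_i satisfy sum d_i^2 = |G| = 10: 1 + 1 + 4 + 4 = 10.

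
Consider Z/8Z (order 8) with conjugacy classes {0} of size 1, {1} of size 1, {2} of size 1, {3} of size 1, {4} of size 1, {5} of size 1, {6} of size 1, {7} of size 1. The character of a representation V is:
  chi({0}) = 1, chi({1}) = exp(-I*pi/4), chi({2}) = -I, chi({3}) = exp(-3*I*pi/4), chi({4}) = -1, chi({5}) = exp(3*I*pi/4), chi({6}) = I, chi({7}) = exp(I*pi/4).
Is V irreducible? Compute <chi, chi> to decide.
Irreducible: <chi, chi> = 1.

Reasoning: <chi, chi> = (1/|G|) sum_C |C| * |chi(C)|^2 = (1/8)[1*|1|^2 + 1*|exp(-I*pi/4)|^2 + 1*|-I|^2 + 1*|exp(-3*I*pi/4)|^2 + 1*|-1|^2 + 1*|exp(3*I*pi/4)|^2 + 1*|I|^2 + 1*|exp(I*pi/4)|^2]
  = (1/8)[(1) + (1) + (1) + (1) + (1) + (1) + (1) + (1)] = 8/8 = 1.
(Exp terms are combined using exp(i*s)*conj(exp(i*t)) = exp(i*(s-t)), and sums of them are collapsed using the identity that for every m > 1 the m distinct m-th roots of unity sum to 0, e.g. 1 + exp(2*I*pi/3) + exp(-2*I*pi/3) = 0.)
A character is irreducible iff <chi, chi> = 1, so this representation is irreducible.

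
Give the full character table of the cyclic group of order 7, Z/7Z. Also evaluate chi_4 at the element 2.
Character table of Z/7Z (irreps indexed chi_0,...,chi_6 with chi_k(m) = zeta_7^(k*m), zeta_7 = exp(2*pi*i/7)):
  irrep \ class  {0} (size 1)  {1} (size 1)    {2} (size 1)    {3} (size 1)    {4} (size 1)    {5} (size 1)    {6} (size 1)  
  chi_0          1             1               1               1               1               1               1             
  chi_1          1             exp(2*I*pi/7)   exp(4*I*pi/7)   exp(6*I*pi/7)   exp(-6*I*pi/7)  exp(-4*I*pi/7)  exp(-2*I*pi/7)
  chi_2          1             exp(4*I*pi/7)   exp(-6*I*pi/7)  exp(-2*I*pi/7)  exp(2*I*pi/7)   exp(6*I*pi/7)   exp(-4*I*pi/7)
  chi_3          1             exp(6*I*pi/7)   exp(-2*I*pi/7)  exp(4*I*pi/7)   exp(-4*I*pi/7)  exp(2*I*pi/7)   exp(-6*I*pi/7)
  chi_4          1             exp(-6*I*pi/7)  exp(2*I*pi/7)   exp(-4*I*pi/7)  exp(4*I*pi/7)   exp(-2*I*pi/7)  exp(6*I*pi/7) 
  chi_5          1             exp(-4*I*pi/7)  exp(6*I*pi/7)   exp(2*I*pi/7)   exp(-2*I*pi/7)  exp(-6*I*pi/7)  exp(4*I*pi/7) 
  chi_6          1             exp(-2*I*pi/7)  exp(-4*I*pi/7)  exp(-6*I*pi/7)  exp(6*I*pi/7)   exp(4*I*pi/7)   exp(2*I*pi/7) 

Spot check: chi_4(2) = zeta_7^(4*2) = zeta_7^8 = exp(2*I*pi/7).

Argument: Z/7Z is abelian, so all 7 irreducible complex representations are 1-dimensional. They are given by chi_k(m) = zeta_7^(k*m) for k = 0,...,6. Row orthogonality: sum_m chi_k(m) conj(chi_l(m)) = 7 * [k = l].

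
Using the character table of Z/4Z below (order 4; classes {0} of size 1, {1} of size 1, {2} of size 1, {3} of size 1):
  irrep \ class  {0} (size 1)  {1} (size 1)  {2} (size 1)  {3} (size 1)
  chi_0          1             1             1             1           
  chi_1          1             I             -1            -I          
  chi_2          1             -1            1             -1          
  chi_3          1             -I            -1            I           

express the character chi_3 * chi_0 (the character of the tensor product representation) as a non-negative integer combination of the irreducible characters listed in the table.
chi_3 tensor chi_0 = chi_3 (all other irreducibles have multiplicity 0).

Solution. The character of a tensor product is the pointwise product (chi_3 * chi_0)(C) = chi_3(C) * chi_0(C):
  {0}: (1)*(1), {1}: (-I)*(1), {2}: (-1)*(1), {3}: (I)*(1)
so (chi_3 * chi_0) takes values
  {0} -> 1, {1} -> -I, {2} -> -1, {3} -> I.
Now take the inner product of this character with each irreducible chi from the table, <chi_3*chi_0, chi> = (1/4) sum_C |C| (chi_3*chi_0)(C) conj(chi(C)):
  <chi_3*chi_0, chi_0> = (1/4)[1*(1)*conj(1) + 1*(-I)*conj(1) + 1*(-1)*conj(1) + 1*(I)*conj(1)]
      = (1/4)[(1) + (-I) + (-1) + (I)] = 0/4 = 0
  <chi_3*chi_0, chi_1> = (1/4)[1*(1)*conj(1) + 1*(-I)*conj(I) + 1*(-1)*conj(-1) + 1*(I)*conj(-I)]
      = (1/4)[(1) + (-1) + (1) + (-1)] = 0/4 = 0
  <chi_3*chi_0, chi_2> = (1/4)[1*(1)*conj(1) + 1*(-I)*conj(-1) + 1*(-1)*conj(1) + 1*(I)*conj(-1)]
      = (1/4)[(1) + (I) + (-1) + (-I)] = 0/4 = 0
  <chi_3*chi_0, chi_3> = (1/4)[1*(1)*conj(1) + 1*(-I)*conj(-I) + 1*(-1)*conj(-1) + 1*(I)*conj(I)]
      = (1/4)[(1) + (1) + (1) + (1)] = 4/4 = 1
(Exp terms are combined using exp(i*s)*conj(exp(i*t)) = exp(i*(s-t)), and sums of them are collapsed using the identity that for every m > 1 the m distinct m-th roots of unity sum to 0, e.g. 1 + exp(2*I*pi/3) + exp(-2*I*pi/3) = 0.)
Hence the multiplicities are chi_3: 1. Dimension check: dim(chi_3)*dim(chi_0) = 1*1 = 1 and sum (mult * dim) = 1*1 = 1.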